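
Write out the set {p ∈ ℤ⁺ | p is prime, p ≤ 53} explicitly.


Checking each candidate:
Condition: primes ≤ 53
Result = {2, 3, 5, 7, 11, 13, 17, 19, 23, 29, 31, 37, 41, 43, 47, 53}

{2, 3, 5, 7, 11, 13, 17, 19, 23, 29, 31, 37, 41, 43, 47, 53}


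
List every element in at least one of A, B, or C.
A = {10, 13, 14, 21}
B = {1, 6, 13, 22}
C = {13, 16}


A ∪ B = {1, 6, 10, 13, 14, 21, 22}
(A ∪ B) ∪ C = {1, 6, 10, 13, 14, 16, 21, 22}

A ∪ B ∪ C = {1, 6, 10, 13, 14, 16, 21, 22}


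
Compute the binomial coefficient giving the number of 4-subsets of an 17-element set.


C(n,k) = n! / (k!(n-k)!)
C(17,4) = 17! / (4!13!)
= 2380

C(17,4) = 2380


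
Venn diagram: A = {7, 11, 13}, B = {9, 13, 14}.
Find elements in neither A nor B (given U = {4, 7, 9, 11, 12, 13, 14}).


A = {7, 11, 13}
B = {9, 13, 14}
Region: in neither A nor B (given U = {4, 7, 9, 11, 12, 13, 14})
Elements: {4, 12}

Elements in neither A nor B (given U = {4, 7, 9, 11, 12, 13, 14}): {4, 12}


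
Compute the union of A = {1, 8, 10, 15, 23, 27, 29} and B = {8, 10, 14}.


A ∪ B = all elements in A or B (or both)
A = {1, 8, 10, 15, 23, 27, 29}
B = {8, 10, 14}
A ∪ B = {1, 8, 10, 14, 15, 23, 27, 29}

A ∪ B = {1, 8, 10, 14, 15, 23, 27, 29}


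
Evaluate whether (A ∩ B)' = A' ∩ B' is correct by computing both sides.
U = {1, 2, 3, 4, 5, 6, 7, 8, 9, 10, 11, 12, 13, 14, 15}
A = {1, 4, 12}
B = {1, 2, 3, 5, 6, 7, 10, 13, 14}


LHS: A ∩ B = {1}
(A ∩ B)' = U \ (A ∩ B) = {2, 3, 4, 5, 6, 7, 8, 9, 10, 11, 12, 13, 14, 15}
A' = {2, 3, 5, 6, 7, 8, 9, 10, 11, 13, 14, 15}, B' = {4, 8, 9, 11, 12, 15}
Claimed RHS: A' ∩ B' = {8, 9, 11, 15}
Identity is INVALID: LHS = {2, 3, 4, 5, 6, 7, 8, 9, 10, 11, 12, 13, 14, 15} but the RHS claimed here equals {8, 9, 11, 15}. The correct form is (A ∩ B)' = A' ∪ B'.

Identity is invalid: (A ∩ B)' = {2, 3, 4, 5, 6, 7, 8, 9, 10, 11, 12, 13, 14, 15} but A' ∩ B' = {8, 9, 11, 15}. The correct De Morgan law is (A ∩ B)' = A' ∪ B'.


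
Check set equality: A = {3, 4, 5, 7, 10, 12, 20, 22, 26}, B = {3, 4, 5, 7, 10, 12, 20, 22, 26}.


Two sets are equal iff they have exactly the same elements.
A = {3, 4, 5, 7, 10, 12, 20, 22, 26}
B = {3, 4, 5, 7, 10, 12, 20, 22, 26}
Same elements → A = B

Yes, A = B


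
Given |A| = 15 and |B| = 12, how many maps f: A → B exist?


Each of |A| = 15 inputs maps to any of |B| = 12 outputs.
# functions = |B|^|A| = 12^15
= 15407021574586368

Number of functions = 15407021574586368


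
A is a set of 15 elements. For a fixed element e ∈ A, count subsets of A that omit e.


Subsets of A avoiding e are subsets of A \ {e}, which has 14 elements.
Count = 2^(n-1) = 2^14
= 16384

Number of subsets avoiding e = 16384


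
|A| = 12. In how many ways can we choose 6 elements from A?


C(n,k) = n! / (k!(n-k)!)
C(12,6) = 12! / (6!6!)
= 924

C(12,6) = 924


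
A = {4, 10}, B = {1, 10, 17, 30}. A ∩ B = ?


A ∩ B = elements in both A and B
A = {4, 10}
B = {1, 10, 17, 30}
A ∩ B = {10}

A ∩ B = {10}


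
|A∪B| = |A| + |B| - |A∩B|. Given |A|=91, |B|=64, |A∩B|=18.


|A ∪ B| = |A| + |B| - |A ∩ B|
= 91 + 64 - 18
= 137

|A ∪ B| = 137


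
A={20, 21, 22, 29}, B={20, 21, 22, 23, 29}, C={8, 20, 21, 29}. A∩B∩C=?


A ∩ B = {20, 21, 22, 29}
(A ∩ B) ∩ C = {20, 21, 29}

A ∩ B ∩ C = {20, 21, 29}


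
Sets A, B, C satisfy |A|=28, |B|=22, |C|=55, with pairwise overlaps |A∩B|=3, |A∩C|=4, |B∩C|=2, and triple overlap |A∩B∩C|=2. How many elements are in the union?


|A∪B∪C| = |A|+|B|+|C| - |A∩B|-|A∩C|-|B∩C| + |A∩B∩C|
= 28+22+55 - 3-4-2 + 2
= 105 - 9 + 2
= 98

|A ∪ B ∪ C| = 98


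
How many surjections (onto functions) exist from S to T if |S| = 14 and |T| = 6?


n = |S| = 14, k = |T| = 6. Surjections via inclusion-exclusion:
S(n,k) = Σ(-1)^i × C(k,i) × (k-i)^n, i=0 to k
i=0: (-1)^0×C(6,0)×6^14 = 78364164096
i=1: (-1)^1×C(6,1)×5^14 = -36621093750
i=2: (-1)^2×C(6,2)×4^14 = 4026531840
i=3: (-1)^3×C(6,3)×3^14 = -95659380
i=4: (-1)^4×C(6,4)×2^14 = 245760
i=5: (-1)^5×C(6,5)×1^14 = -6
i=6: (-1)^6×C(6,6)×0^14 = 0
Total = 45674188560

Number of surjections = 45674188560


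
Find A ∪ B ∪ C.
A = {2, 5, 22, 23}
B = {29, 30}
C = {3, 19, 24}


A ∪ B = {2, 5, 22, 23, 29, 30}
(A ∪ B) ∪ C = {2, 3, 5, 19, 22, 23, 24, 29, 30}

A ∪ B ∪ C = {2, 3, 5, 19, 22, 23, 24, 29, 30}


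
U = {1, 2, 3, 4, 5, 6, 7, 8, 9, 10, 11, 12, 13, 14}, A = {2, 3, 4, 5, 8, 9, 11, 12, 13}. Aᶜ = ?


Aᶜ = U \ A = elements in U but not in A
U = {1, 2, 3, 4, 5, 6, 7, 8, 9, 10, 11, 12, 13, 14}
A = {2, 3, 4, 5, 8, 9, 11, 12, 13}
Aᶜ = {1, 6, 7, 10, 14}

Aᶜ = {1, 6, 7, 10, 14}


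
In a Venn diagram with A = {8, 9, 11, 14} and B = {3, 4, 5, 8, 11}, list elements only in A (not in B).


A = {8, 9, 11, 14}
B = {3, 4, 5, 8, 11}
Region: only in A (not in B)
Elements: {9, 14}

Elements only in A (not in B): {9, 14}


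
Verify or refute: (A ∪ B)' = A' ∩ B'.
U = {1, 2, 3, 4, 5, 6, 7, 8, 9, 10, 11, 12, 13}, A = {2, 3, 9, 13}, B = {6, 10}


LHS: A ∪ B = {2, 3, 6, 9, 10, 13}
(A ∪ B)' = U \ (A ∪ B) = {1, 4, 5, 7, 8, 11, 12}
A' = {1, 4, 5, 6, 7, 8, 10, 11, 12}, B' = {1, 2, 3, 4, 5, 7, 8, 9, 11, 12, 13}
Claimed RHS: A' ∩ B' = {1, 4, 5, 7, 8, 11, 12}
Identity is VALID: LHS = RHS = {1, 4, 5, 7, 8, 11, 12} ✓

Identity is valid. (A ∪ B)' = A' ∩ B' = {1, 4, 5, 7, 8, 11, 12}


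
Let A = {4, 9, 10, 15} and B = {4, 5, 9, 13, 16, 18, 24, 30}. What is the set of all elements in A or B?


A ∪ B = all elements in A or B (or both)
A = {4, 9, 10, 15}
B = {4, 5, 9, 13, 16, 18, 24, 30}
A ∪ B = {4, 5, 9, 10, 13, 15, 16, 18, 24, 30}

A ∪ B = {4, 5, 9, 10, 13, 15, 16, 18, 24, 30}


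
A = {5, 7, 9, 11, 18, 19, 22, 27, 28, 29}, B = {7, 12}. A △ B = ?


A △ B = (A \ B) ∪ (B \ A) = elements in exactly one of A or B
A \ B = {5, 9, 11, 18, 19, 22, 27, 28, 29}
B \ A = {12}
A △ B = {5, 9, 11, 12, 18, 19, 22, 27, 28, 29}

A △ B = {5, 9, 11, 12, 18, 19, 22, 27, 28, 29}


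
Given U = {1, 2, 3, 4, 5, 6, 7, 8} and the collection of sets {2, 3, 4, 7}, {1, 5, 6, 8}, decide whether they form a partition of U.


A partition requires: (1) non-empty parts, (2) pairwise disjoint, (3) union = U
Parts: {2, 3, 4, 7}, {1, 5, 6, 8}
Union of parts: {1, 2, 3, 4, 5, 6, 7, 8}
U = {1, 2, 3, 4, 5, 6, 7, 8}
All non-empty? True
Pairwise disjoint? True
Covers U? True

Yes, valid partition


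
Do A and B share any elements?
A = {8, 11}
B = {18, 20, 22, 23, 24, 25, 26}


Disjoint means A ∩ B = ∅.
A ∩ B = ∅
A ∩ B = ∅, so A and B are disjoint.

No — A and B share no elements (A ∩ B = ∅), so they are disjoint


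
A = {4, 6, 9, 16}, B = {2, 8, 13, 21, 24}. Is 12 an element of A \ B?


A = {4, 6, 9, 16}, B = {2, 8, 13, 21, 24}
A \ B = elements in A but not in B
A \ B = {4, 6, 9, 16}
Checking if 12 ∈ A \ B
12 is not in A \ B → False

12 ∉ A \ B


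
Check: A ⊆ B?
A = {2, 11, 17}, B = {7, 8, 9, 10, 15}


A ⊆ B means every element of A is in B.
Elements in A not in B: {2, 11, 17}
So A ⊄ B.

No, A ⊄ B


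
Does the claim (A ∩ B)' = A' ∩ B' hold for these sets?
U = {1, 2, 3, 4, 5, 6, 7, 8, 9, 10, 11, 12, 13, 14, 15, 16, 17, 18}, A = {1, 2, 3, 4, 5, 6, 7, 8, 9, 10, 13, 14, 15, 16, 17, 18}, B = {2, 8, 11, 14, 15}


LHS: A ∩ B = {2, 8, 14, 15}
(A ∩ B)' = U \ (A ∩ B) = {1, 3, 4, 5, 6, 7, 9, 10, 11, 12, 13, 16, 17, 18}
A' = {11, 12}, B' = {1, 3, 4, 5, 6, 7, 9, 10, 12, 13, 16, 17, 18}
Claimed RHS: A' ∩ B' = {12}
Identity is INVALID: LHS = {1, 3, 4, 5, 6, 7, 9, 10, 11, 12, 13, 16, 17, 18} but the RHS claimed here equals {12}. The correct form is (A ∩ B)' = A' ∪ B'.

Identity is invalid: (A ∩ B)' = {1, 3, 4, 5, 6, 7, 9, 10, 11, 12, 13, 16, 17, 18} but A' ∩ B' = {12}. The correct De Morgan law is (A ∩ B)' = A' ∪ B'.


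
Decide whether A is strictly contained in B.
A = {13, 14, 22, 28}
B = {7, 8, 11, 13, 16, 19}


A ⊂ B requires: A ⊆ B AND A ≠ B.
A ⊆ B? No
A ⊄ B, so A is not a proper subset.

No, A is not a proper subset of B


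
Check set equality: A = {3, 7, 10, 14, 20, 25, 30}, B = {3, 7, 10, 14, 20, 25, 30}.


Two sets are equal iff they have exactly the same elements.
A = {3, 7, 10, 14, 20, 25, 30}
B = {3, 7, 10, 14, 20, 25, 30}
Same elements → A = B

Yes, A = B


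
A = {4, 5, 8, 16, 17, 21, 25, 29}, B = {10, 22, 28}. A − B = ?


A \ B = elements in A but not in B
A = {4, 5, 8, 16, 17, 21, 25, 29}
B = {10, 22, 28}
Remove from A any elements in B
A \ B = {4, 5, 8, 16, 17, 21, 25, 29}

A \ B = {4, 5, 8, 16, 17, 21, 25, 29}


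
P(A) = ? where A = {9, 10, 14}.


|A| = 3, so |P(A)| = 2^3 = 8
Enumerate subsets by cardinality (0 to 3):
∅, {9}, {10}, {14}, {9, 10}, {9, 14}, {10, 14}, {9, 10, 14}

P(A) has 8 subsets: ∅, {9}, {10}, {14}, {9, 10}, {9, 14}, {10, 14}, {9, 10, 14}


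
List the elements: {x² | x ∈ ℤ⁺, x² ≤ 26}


Checking each candidate:
Condition: positive perfect squares ≤ 26
Result = {1, 4, 9, 16, 25}

{1, 4, 9, 16, 25}


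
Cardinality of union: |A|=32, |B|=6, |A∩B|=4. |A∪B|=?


|A ∪ B| = |A| + |B| - |A ∩ B|
= 32 + 6 - 4
= 34

|A ∪ B| = 34


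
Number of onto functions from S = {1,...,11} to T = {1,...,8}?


n = |S| = 11, k = |T| = 8. Surjections via inclusion-exclusion:
S(n,k) = Σ(-1)^i × C(k,i) × (k-i)^n, i=0 to k
i=0: (-1)^0×C(8,0)×8^11 = 8589934592
i=1: (-1)^1×C(8,1)×7^11 = -15818613944
i=2: (-1)^2×C(8,2)×6^11 = 10158317568
i=3: (-1)^3×C(8,3)×5^11 = -2734375000
i=4: (-1)^4×C(8,4)×4^11 = 293601280
i=5: (-1)^5×C(8,5)×3^11 = -9920232
i=6: (-1)^6×C(8,6)×2^11 = 57344
i=7: (-1)^7×C(8,7)×1^11 = -8
i=8: (-1)^8×C(8,8)×0^11 = 0
Total = 479001600

Number of surjections = 479001600


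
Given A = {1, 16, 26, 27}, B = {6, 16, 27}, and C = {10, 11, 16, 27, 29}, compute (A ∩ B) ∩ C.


A ∩ B = {16, 27}
(A ∩ B) ∩ C = {16, 27}

A ∩ B ∩ C = {16, 27}


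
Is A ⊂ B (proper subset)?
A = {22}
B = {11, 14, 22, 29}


A ⊂ B requires: A ⊆ B AND A ≠ B.
A ⊆ B? Yes
A = B? No
A ⊂ B: Yes (A is a proper subset of B)

Yes, A ⊂ B


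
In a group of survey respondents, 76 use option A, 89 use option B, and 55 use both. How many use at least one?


|A ∪ B| = |A| + |B| - |A ∩ B|
= 76 + 89 - 55
= 110

|A ∪ B| = 110


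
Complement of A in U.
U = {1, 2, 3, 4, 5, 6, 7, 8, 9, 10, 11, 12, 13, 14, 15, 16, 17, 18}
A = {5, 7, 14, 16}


Aᶜ = U \ A = elements in U but not in A
U = {1, 2, 3, 4, 5, 6, 7, 8, 9, 10, 11, 12, 13, 14, 15, 16, 17, 18}
A = {5, 7, 14, 16}
Aᶜ = {1, 2, 3, 4, 6, 8, 9, 10, 11, 12, 13, 15, 17, 18}

Aᶜ = {1, 2, 3, 4, 6, 8, 9, 10, 11, 12, 13, 15, 17, 18}


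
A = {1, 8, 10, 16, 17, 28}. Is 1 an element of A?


A = {1, 8, 10, 16, 17, 28}
Checking if 1 is in A
1 is in A → True

1 ∈ A


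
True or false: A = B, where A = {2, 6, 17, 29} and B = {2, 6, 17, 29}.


Two sets are equal iff they have exactly the same elements.
A = {2, 6, 17, 29}
B = {2, 6, 17, 29}
Same elements → A = B

Yes, A = B


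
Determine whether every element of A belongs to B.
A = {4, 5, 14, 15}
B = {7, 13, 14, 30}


A ⊆ B means every element of A is in B.
Elements in A not in B: {4, 5, 15}
So A ⊄ B.

No, A ⊄ B


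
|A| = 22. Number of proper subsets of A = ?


Total subsets = 2^n = 2^22 = 4194304
Proper subsets exclude the set itself: 2^n - 1
= 4194304 - 1
= 4194303

Number of proper subsets = 4194303


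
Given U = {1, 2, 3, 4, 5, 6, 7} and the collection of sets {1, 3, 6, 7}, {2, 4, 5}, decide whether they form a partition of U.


A partition requires: (1) non-empty parts, (2) pairwise disjoint, (3) union = U
Parts: {1, 3, 6, 7}, {2, 4, 5}
Union of parts: {1, 2, 3, 4, 5, 6, 7}
U = {1, 2, 3, 4, 5, 6, 7}
All non-empty? True
Pairwise disjoint? True
Covers U? True

Yes, valid partition


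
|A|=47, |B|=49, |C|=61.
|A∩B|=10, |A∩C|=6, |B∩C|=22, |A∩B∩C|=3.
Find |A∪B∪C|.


|A∪B∪C| = |A|+|B|+|C| - |A∩B|-|A∩C|-|B∩C| + |A∩B∩C|
= 47+49+61 - 10-6-22 + 3
= 157 - 38 + 3
= 122

|A ∪ B ∪ C| = 122


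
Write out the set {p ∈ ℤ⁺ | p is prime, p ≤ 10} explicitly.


Checking each candidate:
Condition: primes ≤ 10
Result = {2, 3, 5, 7}

{2, 3, 5, 7}


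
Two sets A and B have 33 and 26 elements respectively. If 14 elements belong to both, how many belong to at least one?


|A ∪ B| = |A| + |B| - |A ∩ B|
= 33 + 26 - 14
= 45

|A ∪ B| = 45


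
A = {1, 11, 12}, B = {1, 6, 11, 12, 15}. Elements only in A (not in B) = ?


A = {1, 11, 12}
B = {1, 6, 11, 12, 15}
Region: only in A (not in B)
Elements: ∅

Elements only in A (not in B): ∅


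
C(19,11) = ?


C(n,k) = n! / (k!(n-k)!)
C(19,11) = 19! / (11!8!)
= 75582

C(19,11) = 75582


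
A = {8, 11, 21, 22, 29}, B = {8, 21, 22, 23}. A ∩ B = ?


A ∩ B = elements in both A and B
A = {8, 11, 21, 22, 29}
B = {8, 21, 22, 23}
A ∩ B = {8, 21, 22}

A ∩ B = {8, 21, 22}


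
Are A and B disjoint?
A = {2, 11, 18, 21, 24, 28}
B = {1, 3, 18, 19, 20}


Disjoint means A ∩ B = ∅.
A ∩ B = {18}
A ∩ B ≠ ∅, so A and B are NOT disjoint.

No, A and B are not disjoint (A ∩ B = {18})


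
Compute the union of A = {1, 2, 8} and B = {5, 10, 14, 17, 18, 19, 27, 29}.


A ∪ B = all elements in A or B (or both)
A = {1, 2, 8}
B = {5, 10, 14, 17, 18, 19, 27, 29}
A ∪ B = {1, 2, 5, 8, 10, 14, 17, 18, 19, 27, 29}

A ∪ B = {1, 2, 5, 8, 10, 14, 17, 18, 19, 27, 29}


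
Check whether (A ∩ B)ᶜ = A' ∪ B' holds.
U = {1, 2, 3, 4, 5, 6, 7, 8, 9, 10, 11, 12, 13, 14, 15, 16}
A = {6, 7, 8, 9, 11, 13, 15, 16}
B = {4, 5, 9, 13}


LHS: A ∩ B = {9, 13}
(A ∩ B)' = U \ (A ∩ B) = {1, 2, 3, 4, 5, 6, 7, 8, 10, 11, 12, 14, 15, 16}
A' = {1, 2, 3, 4, 5, 10, 12, 14}, B' = {1, 2, 3, 6, 7, 8, 10, 11, 12, 14, 15, 16}
Claimed RHS: A' ∪ B' = {1, 2, 3, 4, 5, 6, 7, 8, 10, 11, 12, 14, 15, 16}
Identity is VALID: LHS = RHS = {1, 2, 3, 4, 5, 6, 7, 8, 10, 11, 12, 14, 15, 16} ✓

Identity is valid. (A ∩ B)' = A' ∪ B' = {1, 2, 3, 4, 5, 6, 7, 8, 10, 11, 12, 14, 15, 16}


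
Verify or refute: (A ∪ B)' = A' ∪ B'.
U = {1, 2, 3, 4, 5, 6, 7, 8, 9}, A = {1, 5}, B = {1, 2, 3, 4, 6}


LHS: A ∪ B = {1, 2, 3, 4, 5, 6}
(A ∪ B)' = U \ (A ∪ B) = {7, 8, 9}
A' = {2, 3, 4, 6, 7, 8, 9}, B' = {5, 7, 8, 9}
Claimed RHS: A' ∪ B' = {2, 3, 4, 5, 6, 7, 8, 9}
Identity is INVALID: LHS = {7, 8, 9} but the RHS claimed here equals {2, 3, 4, 5, 6, 7, 8, 9}. The correct form is (A ∪ B)' = A' ∩ B'.

Identity is invalid: (A ∪ B)' = {7, 8, 9} but A' ∪ B' = {2, 3, 4, 5, 6, 7, 8, 9}. The correct De Morgan law is (A ∪ B)' = A' ∩ B'.


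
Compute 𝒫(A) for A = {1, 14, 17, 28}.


|A| = 4, so |P(A)| = 2^4 = 16
Enumerate subsets by cardinality (0 to 4):
∅, {1}, {14}, {17}, {28}, {1, 14}, {1, 17}, {1, 28}, {14, 17}, {14, 28}, {17, 28}, {1, 14, 17}, {1, 14, 28}, {1, 17, 28}, {14, 17, 28}, {1, 14, 17, 28}

P(A) has 16 subsets: ∅, {1}, {14}, {17}, {28}, {1, 14}, {1, 17}, {1, 28}, {14, 17}, {14, 28}, {17, 28}, {1, 14, 17}, {1, 14, 28}, {1, 17, 28}, {14, 17, 28}, {1, 14, 17, 28}


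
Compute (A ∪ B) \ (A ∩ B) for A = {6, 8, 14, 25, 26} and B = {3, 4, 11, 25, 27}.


A △ B = (A \ B) ∪ (B \ A) = elements in exactly one of A or B
A \ B = {6, 8, 14, 26}
B \ A = {3, 4, 11, 27}
A △ B = {3, 4, 6, 8, 11, 14, 26, 27}

A △ B = {3, 4, 6, 8, 11, 14, 26, 27}


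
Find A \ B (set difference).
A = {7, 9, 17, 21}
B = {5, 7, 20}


A \ B = elements in A but not in B
A = {7, 9, 17, 21}
B = {5, 7, 20}
Remove from A any elements in B
A \ B = {9, 17, 21}

A \ B = {9, 17, 21}


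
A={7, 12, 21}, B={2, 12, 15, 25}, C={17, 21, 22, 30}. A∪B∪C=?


A ∪ B = {2, 7, 12, 15, 21, 25}
(A ∪ B) ∪ C = {2, 7, 12, 15, 17, 21, 22, 25, 30}

A ∪ B ∪ C = {2, 7, 12, 15, 17, 21, 22, 25, 30}


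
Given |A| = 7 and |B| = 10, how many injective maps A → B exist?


An injection sends each of |A| = 7 inputs to a distinct output in B.
# injections = |B|·(|B|-1)·…·(|B|-|A|+1) = 10! / (10 - 7)!
= 10 × 9 × 8 × 7 × 6 × 5 × 4
= 604800

Number of injections = 604800


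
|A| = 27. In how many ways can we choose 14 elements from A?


C(n,k) = n! / (k!(n-k)!)
C(27,14) = 27! / (14!13!)
= 20058300

C(27,14) = 20058300


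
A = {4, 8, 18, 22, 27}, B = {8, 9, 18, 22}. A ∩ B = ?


A ∩ B = elements in both A and B
A = {4, 8, 18, 22, 27}
B = {8, 9, 18, 22}
A ∩ B = {8, 18, 22}

A ∩ B = {8, 18, 22}


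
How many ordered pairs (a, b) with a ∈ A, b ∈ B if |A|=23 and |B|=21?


|A × B| = |A| × |B|
= 23 × 21
= 483

|A × B| = 483


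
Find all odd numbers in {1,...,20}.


Checking each candidate:
Condition: odd numbers in {1,...,20}
Result = {1, 3, 5, 7, 9, 11, 13, 15, 17, 19}

{1, 3, 5, 7, 9, 11, 13, 15, 17, 19}


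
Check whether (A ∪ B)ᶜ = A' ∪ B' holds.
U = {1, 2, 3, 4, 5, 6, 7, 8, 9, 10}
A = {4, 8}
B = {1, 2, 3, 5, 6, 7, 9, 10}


LHS: A ∪ B = {1, 2, 3, 4, 5, 6, 7, 8, 9, 10}
(A ∪ B)' = U \ (A ∪ B) = ∅
A' = {1, 2, 3, 5, 6, 7, 9, 10}, B' = {4, 8}
Claimed RHS: A' ∪ B' = {1, 2, 3, 4, 5, 6, 7, 8, 9, 10}
Identity is INVALID: LHS = ∅ but the RHS claimed here equals {1, 2, 3, 4, 5, 6, 7, 8, 9, 10}. The correct form is (A ∪ B)' = A' ∩ B'.

Identity is invalid: (A ∪ B)' = ∅ but A' ∪ B' = {1, 2, 3, 4, 5, 6, 7, 8, 9, 10}. The correct De Morgan law is (A ∪ B)' = A' ∩ B'.


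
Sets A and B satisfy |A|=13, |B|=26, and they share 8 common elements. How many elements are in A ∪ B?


|A ∪ B| = |A| + |B| - |A ∩ B|
= 13 + 26 - 8
= 31

|A ∪ B| = 31


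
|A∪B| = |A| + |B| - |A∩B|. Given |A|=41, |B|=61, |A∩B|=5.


|A ∪ B| = |A| + |B| - |A ∩ B|
= 41 + 61 - 5
= 97

|A ∪ B| = 97


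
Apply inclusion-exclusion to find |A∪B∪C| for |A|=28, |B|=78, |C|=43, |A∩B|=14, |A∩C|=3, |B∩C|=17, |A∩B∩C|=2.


|A∪B∪C| = |A|+|B|+|C| - |A∩B|-|A∩C|-|B∩C| + |A∩B∩C|
= 28+78+43 - 14-3-17 + 2
= 149 - 34 + 2
= 117

|A ∪ B ∪ C| = 117


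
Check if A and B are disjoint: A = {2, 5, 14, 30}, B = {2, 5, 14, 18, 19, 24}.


Disjoint means A ∩ B = ∅.
A ∩ B = {2, 5, 14}
A ∩ B ≠ ∅, so A and B are NOT disjoint.

No, A and B are not disjoint (A ∩ B = {2, 5, 14})


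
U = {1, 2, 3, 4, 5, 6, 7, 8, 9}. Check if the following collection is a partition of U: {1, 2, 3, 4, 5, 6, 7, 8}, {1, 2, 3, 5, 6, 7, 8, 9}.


A partition requires: (1) non-empty parts, (2) pairwise disjoint, (3) union = U
Parts: {1, 2, 3, 4, 5, 6, 7, 8}, {1, 2, 3, 5, 6, 7, 8, 9}
Union of parts: {1, 2, 3, 4, 5, 6, 7, 8, 9}
U = {1, 2, 3, 4, 5, 6, 7, 8, 9}
All non-empty? True
Pairwise disjoint? False
Covers U? True

No, not a valid partition


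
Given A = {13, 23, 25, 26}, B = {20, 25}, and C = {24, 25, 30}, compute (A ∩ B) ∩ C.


A ∩ B = {25}
(A ∩ B) ∩ C = {25}

A ∩ B ∩ C = {25}


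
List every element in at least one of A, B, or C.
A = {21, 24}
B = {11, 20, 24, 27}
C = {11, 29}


A ∪ B = {11, 20, 21, 24, 27}
(A ∪ B) ∪ C = {11, 20, 21, 24, 27, 29}

A ∪ B ∪ C = {11, 20, 21, 24, 27, 29}


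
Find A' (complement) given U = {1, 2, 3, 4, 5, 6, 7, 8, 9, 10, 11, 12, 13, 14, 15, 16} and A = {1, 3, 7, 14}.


Aᶜ = U \ A = elements in U but not in A
U = {1, 2, 3, 4, 5, 6, 7, 8, 9, 10, 11, 12, 13, 14, 15, 16}
A = {1, 3, 7, 14}
Aᶜ = {2, 4, 5, 6, 8, 9, 10, 11, 12, 13, 15, 16}

Aᶜ = {2, 4, 5, 6, 8, 9, 10, 11, 12, 13, 15, 16}


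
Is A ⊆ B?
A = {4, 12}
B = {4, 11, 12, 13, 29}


A ⊆ B means every element of A is in B.
All elements of A are in B.
So A ⊆ B.

Yes, A ⊆ B


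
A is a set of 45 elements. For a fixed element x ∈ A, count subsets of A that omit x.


Subsets of A avoiding x are subsets of A \ {x}, which has 44 elements.
Count = 2^(n-1) = 2^44
= 17592186044416

Number of subsets avoiding x = 17592186044416


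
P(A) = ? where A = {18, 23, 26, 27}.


|A| = 4, so |P(A)| = 2^4 = 16
Enumerate subsets by cardinality (0 to 4):
∅, {18}, {23}, {26}, {27}, {18, 23}, {18, 26}, {18, 27}, {23, 26}, {23, 27}, {26, 27}, {18, 23, 26}, {18, 23, 27}, {18, 26, 27}, {23, 26, 27}, {18, 23, 26, 27}

P(A) has 16 subsets: ∅, {18}, {23}, {26}, {27}, {18, 23}, {18, 26}, {18, 27}, {23, 26}, {23, 27}, {26, 27}, {18, 23, 26}, {18, 23, 27}, {18, 26, 27}, {23, 26, 27}, {18, 23, 26, 27}


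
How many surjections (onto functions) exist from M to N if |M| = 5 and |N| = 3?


n = |M| = 5, k = |N| = 3. Surjections via inclusion-exclusion:
S(n,k) = Σ(-1)^i × C(k,i) × (k-i)^n, i=0 to k
i=0: (-1)^0×C(3,0)×3^5 = 243
i=1: (-1)^1×C(3,1)×2^5 = -96
i=2: (-1)^2×C(3,2)×1^5 = 3
i=3: (-1)^3×C(3,3)×0^5 = 0
Total = 150

Number of surjections = 150


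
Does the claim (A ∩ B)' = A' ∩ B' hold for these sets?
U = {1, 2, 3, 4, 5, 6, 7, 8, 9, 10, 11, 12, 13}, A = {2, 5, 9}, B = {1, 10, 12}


LHS: A ∩ B = ∅
(A ∩ B)' = U \ (A ∩ B) = {1, 2, 3, 4, 5, 6, 7, 8, 9, 10, 11, 12, 13}
A' = {1, 3, 4, 6, 7, 8, 10, 11, 12, 13}, B' = {2, 3, 4, 5, 6, 7, 8, 9, 11, 13}
Claimed RHS: A' ∩ B' = {3, 4, 6, 7, 8, 11, 13}
Identity is INVALID: LHS = {1, 2, 3, 4, 5, 6, 7, 8, 9, 10, 11, 12, 13} but the RHS claimed here equals {3, 4, 6, 7, 8, 11, 13}. The correct form is (A ∩ B)' = A' ∪ B'.

Identity is invalid: (A ∩ B)' = {1, 2, 3, 4, 5, 6, 7, 8, 9, 10, 11, 12, 13} but A' ∩ B' = {3, 4, 6, 7, 8, 11, 13}. The correct De Morgan law is (A ∩ B)' = A' ∪ B'.


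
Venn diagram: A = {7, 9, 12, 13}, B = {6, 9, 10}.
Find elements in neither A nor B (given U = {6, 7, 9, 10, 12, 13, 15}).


A = {7, 9, 12, 13}
B = {6, 9, 10}
Region: in neither A nor B (given U = {6, 7, 9, 10, 12, 13, 15})
Elements: {15}

Elements in neither A nor B (given U = {6, 7, 9, 10, 12, 13, 15}): {15}


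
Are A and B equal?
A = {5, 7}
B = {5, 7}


Two sets are equal iff they have exactly the same elements.
A = {5, 7}
B = {5, 7}
Same elements → A = B

Yes, A = B


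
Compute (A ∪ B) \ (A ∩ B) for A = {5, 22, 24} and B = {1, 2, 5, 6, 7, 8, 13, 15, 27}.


A △ B = (A \ B) ∪ (B \ A) = elements in exactly one of A or B
A \ B = {22, 24}
B \ A = {1, 2, 6, 7, 8, 13, 15, 27}
A △ B = {1, 2, 6, 7, 8, 13, 15, 22, 24, 27}

A △ B = {1, 2, 6, 7, 8, 13, 15, 22, 24, 27}


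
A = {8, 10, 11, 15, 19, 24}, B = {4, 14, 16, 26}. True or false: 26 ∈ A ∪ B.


A = {8, 10, 11, 15, 19, 24}, B = {4, 14, 16, 26}
A ∪ B = all elements in A or B
A ∪ B = {4, 8, 10, 11, 14, 15, 16, 19, 24, 26}
Checking if 26 ∈ A ∪ B
26 is in A ∪ B → True

26 ∈ A ∪ B


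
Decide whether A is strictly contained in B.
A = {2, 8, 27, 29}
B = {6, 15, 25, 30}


A ⊂ B requires: A ⊆ B AND A ≠ B.
A ⊆ B? No
A ⊄ B, so A is not a proper subset.

No, A is not a proper subset of B


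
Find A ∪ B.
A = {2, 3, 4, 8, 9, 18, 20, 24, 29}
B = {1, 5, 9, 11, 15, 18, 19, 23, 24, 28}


A ∪ B = all elements in A or B (or both)
A = {2, 3, 4, 8, 9, 18, 20, 24, 29}
B = {1, 5, 9, 11, 15, 18, 19, 23, 24, 28}
A ∪ B = {1, 2, 3, 4, 5, 8, 9, 11, 15, 18, 19, 20, 23, 24, 28, 29}

A ∪ B = {1, 2, 3, 4, 5, 8, 9, 11, 15, 18, 19, 20, 23, 24, 28, 29}


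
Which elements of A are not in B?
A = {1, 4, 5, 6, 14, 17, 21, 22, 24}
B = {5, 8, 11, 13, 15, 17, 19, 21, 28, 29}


A \ B = elements in A but not in B
A = {1, 4, 5, 6, 14, 17, 21, 22, 24}
B = {5, 8, 11, 13, 15, 17, 19, 21, 28, 29}
Remove from A any elements in B
A \ B = {1, 4, 6, 14, 22, 24}

A \ B = {1, 4, 6, 14, 22, 24}


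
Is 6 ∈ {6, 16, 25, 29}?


A = {6, 16, 25, 29}
Checking if 6 is in A
6 is in A → True

6 ∈ A


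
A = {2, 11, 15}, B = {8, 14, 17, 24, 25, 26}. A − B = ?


A \ B = elements in A but not in B
A = {2, 11, 15}
B = {8, 14, 17, 24, 25, 26}
Remove from A any elements in B
A \ B = {2, 11, 15}

A \ B = {2, 11, 15}


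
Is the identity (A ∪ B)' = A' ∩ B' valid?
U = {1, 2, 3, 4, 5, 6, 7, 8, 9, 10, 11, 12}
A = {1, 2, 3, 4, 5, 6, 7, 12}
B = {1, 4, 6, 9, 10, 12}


LHS: A ∪ B = {1, 2, 3, 4, 5, 6, 7, 9, 10, 12}
(A ∪ B)' = U \ (A ∪ B) = {8, 11}
A' = {8, 9, 10, 11}, B' = {2, 3, 5, 7, 8, 11}
Claimed RHS: A' ∩ B' = {8, 11}
Identity is VALID: LHS = RHS = {8, 11} ✓

Identity is valid. (A ∪ B)' = A' ∩ B' = {8, 11}


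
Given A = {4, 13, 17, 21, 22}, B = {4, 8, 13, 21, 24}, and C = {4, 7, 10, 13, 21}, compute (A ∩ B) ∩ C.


A ∩ B = {4, 13, 21}
(A ∩ B) ∩ C = {4, 13, 21}

A ∩ B ∩ C = {4, 13, 21}


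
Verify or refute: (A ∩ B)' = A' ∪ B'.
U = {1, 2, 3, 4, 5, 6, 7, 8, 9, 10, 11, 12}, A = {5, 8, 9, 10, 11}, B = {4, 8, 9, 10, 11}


LHS: A ∩ B = {8, 9, 10, 11}
(A ∩ B)' = U \ (A ∩ B) = {1, 2, 3, 4, 5, 6, 7, 12}
A' = {1, 2, 3, 4, 6, 7, 12}, B' = {1, 2, 3, 5, 6, 7, 12}
Claimed RHS: A' ∪ B' = {1, 2, 3, 4, 5, 6, 7, 12}
Identity is VALID: LHS = RHS = {1, 2, 3, 4, 5, 6, 7, 12} ✓

Identity is valid. (A ∩ B)' = A' ∪ B' = {1, 2, 3, 4, 5, 6, 7, 12}


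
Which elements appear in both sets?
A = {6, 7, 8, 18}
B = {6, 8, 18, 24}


A ∩ B = elements in both A and B
A = {6, 7, 8, 18}
B = {6, 8, 18, 24}
A ∩ B = {6, 8, 18}

A ∩ B = {6, 8, 18}


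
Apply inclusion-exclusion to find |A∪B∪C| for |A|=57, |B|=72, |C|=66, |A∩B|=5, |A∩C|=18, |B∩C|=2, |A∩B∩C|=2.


|A∪B∪C| = |A|+|B|+|C| - |A∩B|-|A∩C|-|B∩C| + |A∩B∩C|
= 57+72+66 - 5-18-2 + 2
= 195 - 25 + 2
= 172

|A ∪ B ∪ C| = 172


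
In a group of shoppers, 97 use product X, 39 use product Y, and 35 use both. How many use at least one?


|A ∪ B| = |A| + |B| - |A ∩ B|
= 97 + 39 - 35
= 101

|A ∪ B| = 101


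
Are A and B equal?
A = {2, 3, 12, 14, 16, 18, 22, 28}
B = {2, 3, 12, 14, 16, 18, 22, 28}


Two sets are equal iff they have exactly the same elements.
A = {2, 3, 12, 14, 16, 18, 22, 28}
B = {2, 3, 12, 14, 16, 18, 22, 28}
Same elements → A = B

Yes, A = B


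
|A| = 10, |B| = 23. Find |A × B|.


|A × B| = |A| × |B|
= 10 × 23
= 230

|A × B| = 230


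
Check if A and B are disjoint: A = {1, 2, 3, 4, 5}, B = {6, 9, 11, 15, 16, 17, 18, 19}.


Disjoint means A ∩ B = ∅.
A ∩ B = ∅
A ∩ B = ∅, so A and B are disjoint.

Yes, A and B are disjoint


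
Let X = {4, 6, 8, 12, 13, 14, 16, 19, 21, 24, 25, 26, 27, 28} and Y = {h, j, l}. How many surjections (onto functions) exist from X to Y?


n = |X| = 14, k = |Y| = 3. Surjections via inclusion-exclusion:
S(n,k) = Σ(-1)^i × C(k,i) × (k-i)^n, i=0 to k
i=0: (-1)^0×C(3,0)×3^14 = 4782969
i=1: (-1)^1×C(3,1)×2^14 = -49152
i=2: (-1)^2×C(3,2)×1^14 = 3
i=3: (-1)^3×C(3,3)×0^14 = 0
Total = 4733820

Number of surjections = 4733820


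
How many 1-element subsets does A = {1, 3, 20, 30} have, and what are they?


|A| = 4, so A has C(4,1) = 4 subsets of size 1.
Enumerate by choosing 1 elements from A at a time:
{1}, {3}, {20}, {30}

1-element subsets (4 total): {1}, {3}, {20}, {30}


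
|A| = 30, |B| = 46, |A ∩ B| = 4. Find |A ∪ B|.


|A ∪ B| = |A| + |B| - |A ∩ B|
= 30 + 46 - 4
= 72

|A ∪ B| = 72


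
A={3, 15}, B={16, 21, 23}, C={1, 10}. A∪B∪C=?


A ∪ B = {3, 15, 16, 21, 23}
(A ∪ B) ∪ C = {1, 3, 10, 15, 16, 21, 23}

A ∪ B ∪ C = {1, 3, 10, 15, 16, 21, 23}


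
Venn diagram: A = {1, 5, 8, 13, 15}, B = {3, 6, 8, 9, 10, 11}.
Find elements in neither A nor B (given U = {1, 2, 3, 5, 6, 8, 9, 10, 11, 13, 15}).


A = {1, 5, 8, 13, 15}
B = {3, 6, 8, 9, 10, 11}
Region: in neither A nor B (given U = {1, 2, 3, 5, 6, 8, 9, 10, 11, 13, 15})
Elements: {2}

Elements in neither A nor B (given U = {1, 2, 3, 5, 6, 8, 9, 10, 11, 13, 15}): {2}


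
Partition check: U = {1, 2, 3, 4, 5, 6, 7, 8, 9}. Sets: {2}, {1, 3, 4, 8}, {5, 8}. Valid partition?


A partition requires: (1) non-empty parts, (2) pairwise disjoint, (3) union = U
Parts: {2}, {1, 3, 4, 8}, {5, 8}
Union of parts: {1, 2, 3, 4, 5, 8}
U = {1, 2, 3, 4, 5, 6, 7, 8, 9}
All non-empty? True
Pairwise disjoint? False
Covers U? False

No, not a valid partition


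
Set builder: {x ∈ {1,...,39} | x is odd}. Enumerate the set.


Checking each candidate:
Condition: odd numbers in {1,...,39}
Result = {1, 3, 5, 7, 9, 11, 13, 15, 17, 19, 21, 23, 25, 27, 29, 31, 33, 35, 37, 39}

{1, 3, 5, 7, 9, 11, 13, 15, 17, 19, 21, 23, 25, 27, 29, 31, 33, 35, 37, 39}


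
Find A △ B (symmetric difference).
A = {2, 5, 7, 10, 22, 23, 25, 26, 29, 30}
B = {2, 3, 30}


A △ B = (A \ B) ∪ (B \ A) = elements in exactly one of A or B
A \ B = {5, 7, 10, 22, 23, 25, 26, 29}
B \ A = {3}
A △ B = {3, 5, 7, 10, 22, 23, 25, 26, 29}

A △ B = {3, 5, 7, 10, 22, 23, 25, 26, 29}


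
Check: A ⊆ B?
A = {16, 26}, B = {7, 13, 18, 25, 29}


A ⊆ B means every element of A is in B.
Elements in A not in B: {16, 26}
So A ⊄ B.

No, A ⊄ B


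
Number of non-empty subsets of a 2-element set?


Total subsets = 2^n = 2^2 = 4
Non-empty subsets exclude the empty set: 2^n - 1
= 4 - 1
= 3

Number of non-empty subsets = 3


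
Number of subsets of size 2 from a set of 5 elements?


C(n,k) = n! / (k!(n-k)!)
C(5,2) = 5! / (2!3!)
= 10

C(5,2) = 10


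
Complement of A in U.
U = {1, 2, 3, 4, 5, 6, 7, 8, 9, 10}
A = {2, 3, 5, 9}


Aᶜ = U \ A = elements in U but not in A
U = {1, 2, 3, 4, 5, 6, 7, 8, 9, 10}
A = {2, 3, 5, 9}
Aᶜ = {1, 4, 6, 7, 8, 10}

Aᶜ = {1, 4, 6, 7, 8, 10}


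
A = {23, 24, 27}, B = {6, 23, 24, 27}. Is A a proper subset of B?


A ⊂ B requires: A ⊆ B AND A ≠ B.
A ⊆ B? Yes
A = B? No
A ⊂ B: Yes (A is a proper subset of B)

Yes, A ⊂ B


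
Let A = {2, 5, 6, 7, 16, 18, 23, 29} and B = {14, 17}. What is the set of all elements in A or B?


A ∪ B = all elements in A or B (or both)
A = {2, 5, 6, 7, 16, 18, 23, 29}
B = {14, 17}
A ∪ B = {2, 5, 6, 7, 14, 16, 17, 18, 23, 29}

A ∪ B = {2, 5, 6, 7, 14, 16, 17, 18, 23, 29}


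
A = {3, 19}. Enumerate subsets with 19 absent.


A subset of A that omits 19 is a subset of A \ {19}, so there are 2^(n-1) = 2^1 = 2 of them.
Subsets excluding 19: ∅, {3}

Subsets excluding 19 (2 total): ∅, {3}


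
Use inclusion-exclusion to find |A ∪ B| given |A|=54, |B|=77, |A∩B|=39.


|A ∪ B| = |A| + |B| - |A ∩ B|
= 54 + 77 - 39
= 92

|A ∪ B| = 92


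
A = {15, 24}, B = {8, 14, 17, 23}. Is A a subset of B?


A ⊆ B means every element of A is in B.
Elements in A not in B: {15, 24}
So A ⊄ B.

No, A ⊄ B


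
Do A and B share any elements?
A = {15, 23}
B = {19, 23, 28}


Disjoint means A ∩ B = ∅.
A ∩ B = {23}
A ∩ B ≠ ∅, so A and B are NOT disjoint.

Yes — A and B share the element(s) of A ∩ B = {23}, so they are not disjoint


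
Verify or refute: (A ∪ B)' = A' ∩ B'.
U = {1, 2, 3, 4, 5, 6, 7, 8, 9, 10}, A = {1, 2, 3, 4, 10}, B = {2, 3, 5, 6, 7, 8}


LHS: A ∪ B = {1, 2, 3, 4, 5, 6, 7, 8, 10}
(A ∪ B)' = U \ (A ∪ B) = {9}
A' = {5, 6, 7, 8, 9}, B' = {1, 4, 9, 10}
Claimed RHS: A' ∩ B' = {9}
Identity is VALID: LHS = RHS = {9} ✓

Identity is valid. (A ∪ B)' = A' ∩ B' = {9}


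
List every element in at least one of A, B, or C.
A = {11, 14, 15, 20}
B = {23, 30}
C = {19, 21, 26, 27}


A ∪ B = {11, 14, 15, 20, 23, 30}
(A ∪ B) ∪ C = {11, 14, 15, 19, 20, 21, 23, 26, 27, 30}

A ∪ B ∪ C = {11, 14, 15, 19, 20, 21, 23, 26, 27, 30}


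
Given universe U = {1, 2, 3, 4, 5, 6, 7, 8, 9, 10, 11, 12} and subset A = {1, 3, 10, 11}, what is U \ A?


Aᶜ = U \ A = elements in U but not in A
U = {1, 2, 3, 4, 5, 6, 7, 8, 9, 10, 11, 12}
A = {1, 3, 10, 11}
Aᶜ = {2, 4, 5, 6, 7, 8, 9, 12}

Aᶜ = {2, 4, 5, 6, 7, 8, 9, 12}


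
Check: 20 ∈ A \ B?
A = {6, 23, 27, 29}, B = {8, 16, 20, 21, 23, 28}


A = {6, 23, 27, 29}, B = {8, 16, 20, 21, 23, 28}
A \ B = elements in A but not in B
A \ B = {6, 27, 29}
Checking if 20 ∈ A \ B
20 is not in A \ B → False

20 ∉ A \ B


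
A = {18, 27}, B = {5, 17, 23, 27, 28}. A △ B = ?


A △ B = (A \ B) ∪ (B \ A) = elements in exactly one of A or B
A \ B = {18}
B \ A = {5, 17, 23, 28}
A △ B = {5, 17, 18, 23, 28}

A △ B = {5, 17, 18, 23, 28}


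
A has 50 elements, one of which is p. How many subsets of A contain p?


Subsets of A containing p correspond to subsets of A \ {p}, which has 49 elements.
Count = 2^(n-1) = 2^49
= 562949953421312

Number of subsets containing p = 562949953421312


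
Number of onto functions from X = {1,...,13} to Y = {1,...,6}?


n = |X| = 13, k = |Y| = 6. Surjections via inclusion-exclusion:
S(n,k) = Σ(-1)^i × C(k,i) × (k-i)^n, i=0 to k
i=0: (-1)^0×C(6,0)×6^13 = 13060694016
i=1: (-1)^1×C(6,1)×5^13 = -7324218750
i=2: (-1)^2×C(6,2)×4^13 = 1006632960
i=3: (-1)^3×C(6,3)×3^13 = -31886460
i=4: (-1)^4×C(6,4)×2^13 = 122880
i=5: (-1)^5×C(6,5)×1^13 = -6
i=6: (-1)^6×C(6,6)×0^13 = 0
Total = 6711344640

Number of surjections = 6711344640


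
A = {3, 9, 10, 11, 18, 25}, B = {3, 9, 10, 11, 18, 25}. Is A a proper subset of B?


A ⊂ B requires: A ⊆ B AND A ≠ B.
A ⊆ B? Yes
A = B? Yes
A = B, so A is not a PROPER subset.

No, A is not a proper subset of B


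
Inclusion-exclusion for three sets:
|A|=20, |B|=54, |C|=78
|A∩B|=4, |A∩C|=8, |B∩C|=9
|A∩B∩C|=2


|A∪B∪C| = |A|+|B|+|C| - |A∩B|-|A∩C|-|B∩C| + |A∩B∩C|
= 20+54+78 - 4-8-9 + 2
= 152 - 21 + 2
= 133

|A ∪ B ∪ C| = 133


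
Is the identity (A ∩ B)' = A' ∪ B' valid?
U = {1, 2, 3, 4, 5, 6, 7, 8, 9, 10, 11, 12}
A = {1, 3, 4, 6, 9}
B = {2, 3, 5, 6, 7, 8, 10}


LHS: A ∩ B = {3, 6}
(A ∩ B)' = U \ (A ∩ B) = {1, 2, 4, 5, 7, 8, 9, 10, 11, 12}
A' = {2, 5, 7, 8, 10, 11, 12}, B' = {1, 4, 9, 11, 12}
Claimed RHS: A' ∪ B' = {1, 2, 4, 5, 7, 8, 9, 10, 11, 12}
Identity is VALID: LHS = RHS = {1, 2, 4, 5, 7, 8, 9, 10, 11, 12} ✓

Identity is valid. (A ∩ B)' = A' ∪ B' = {1, 2, 4, 5, 7, 8, 9, 10, 11, 12}


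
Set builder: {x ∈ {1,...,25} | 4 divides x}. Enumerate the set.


Checking each candidate:
Condition: multiples of 4 in {1,...,25}
Result = {4, 8, 12, 16, 20, 24}

{4, 8, 12, 16, 20, 24}


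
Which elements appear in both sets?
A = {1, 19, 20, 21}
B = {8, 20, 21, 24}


A ∩ B = elements in both A and B
A = {1, 19, 20, 21}
B = {8, 20, 21, 24}
A ∩ B = {20, 21}

A ∩ B = {20, 21}


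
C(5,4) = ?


C(n,k) = n! / (k!(n-k)!)
C(5,4) = 5! / (4!1!)
= 5

C(5,4) = 5


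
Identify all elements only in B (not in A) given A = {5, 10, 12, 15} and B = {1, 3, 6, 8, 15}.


A = {5, 10, 12, 15}
B = {1, 3, 6, 8, 15}
Region: only in B (not in A)
Elements: {1, 3, 6, 8}

Elements only in B (not in A): {1, 3, 6, 8}


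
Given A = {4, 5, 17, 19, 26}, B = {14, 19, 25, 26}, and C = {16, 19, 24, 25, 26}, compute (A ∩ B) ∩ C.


A ∩ B = {19, 26}
(A ∩ B) ∩ C = {19, 26}

A ∩ B ∩ C = {19, 26}


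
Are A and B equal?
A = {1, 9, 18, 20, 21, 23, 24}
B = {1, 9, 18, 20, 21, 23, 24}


Two sets are equal iff they have exactly the same elements.
A = {1, 9, 18, 20, 21, 23, 24}
B = {1, 9, 18, 20, 21, 23, 24}
Same elements → A = B

Yes, A = B


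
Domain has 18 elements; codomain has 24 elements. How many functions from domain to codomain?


Each of |A| = 18 inputs maps to any of |B| = 24 outputs.
# functions = |B|^|A| = 24^18
= 6979147079584381377970176

Number of functions = 6979147079584381377970176


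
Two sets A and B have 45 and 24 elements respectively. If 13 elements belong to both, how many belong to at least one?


|A ∪ B| = |A| + |B| - |A ∩ B|
= 45 + 24 - 13
= 56

|A ∪ B| = 56


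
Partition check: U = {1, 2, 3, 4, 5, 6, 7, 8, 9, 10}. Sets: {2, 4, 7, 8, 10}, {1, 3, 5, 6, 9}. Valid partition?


A partition requires: (1) non-empty parts, (2) pairwise disjoint, (3) union = U
Parts: {2, 4, 7, 8, 10}, {1, 3, 5, 6, 9}
Union of parts: {1, 2, 3, 4, 5, 6, 7, 8, 9, 10}
U = {1, 2, 3, 4, 5, 6, 7, 8, 9, 10}
All non-empty? True
Pairwise disjoint? True
Covers U? True

Yes, valid partition


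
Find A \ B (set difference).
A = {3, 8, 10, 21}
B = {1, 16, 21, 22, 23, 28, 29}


A \ B = elements in A but not in B
A = {3, 8, 10, 21}
B = {1, 16, 21, 22, 23, 28, 29}
Remove from A any elements in B
A \ B = {3, 8, 10}

A \ B = {3, 8, 10}


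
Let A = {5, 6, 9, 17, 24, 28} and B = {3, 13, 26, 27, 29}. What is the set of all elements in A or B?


A ∪ B = all elements in A or B (or both)
A = {5, 6, 9, 17, 24, 28}
B = {3, 13, 26, 27, 29}
A ∪ B = {3, 5, 6, 9, 13, 17, 24, 26, 27, 28, 29}

A ∪ B = {3, 5, 6, 9, 13, 17, 24, 26, 27, 28, 29}


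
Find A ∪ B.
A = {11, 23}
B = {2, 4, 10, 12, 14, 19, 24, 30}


A ∪ B = all elements in A or B (or both)
A = {11, 23}
B = {2, 4, 10, 12, 14, 19, 24, 30}
A ∪ B = {2, 4, 10, 11, 12, 14, 19, 23, 24, 30}

A ∪ B = {2, 4, 10, 11, 12, 14, 19, 23, 24, 30}


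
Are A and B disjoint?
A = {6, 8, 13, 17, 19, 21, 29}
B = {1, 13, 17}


Disjoint means A ∩ B = ∅.
A ∩ B = {13, 17}
A ∩ B ≠ ∅, so A and B are NOT disjoint.

No, A and B are not disjoint (A ∩ B = {13, 17})


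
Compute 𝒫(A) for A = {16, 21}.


|A| = 2, so |P(A)| = 2^2 = 4
Enumerate subsets by cardinality (0 to 2):
∅, {16}, {21}, {16, 21}

P(A) has 4 subsets: ∅, {16}, {21}, {16, 21}


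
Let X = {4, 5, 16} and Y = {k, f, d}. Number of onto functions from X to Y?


n = |X| = 3, k = |Y| = 3. Surjections via inclusion-exclusion:
S(n,k) = Σ(-1)^i × C(k,i) × (k-i)^n, i=0 to k
i=0: (-1)^0×C(3,0)×3^3 = 27
i=1: (-1)^1×C(3,1)×2^3 = -24
i=2: (-1)^2×C(3,2)×1^3 = 3
i=3: (-1)^3×C(3,3)×0^3 = 0
Total = 6

Number of surjections = 6


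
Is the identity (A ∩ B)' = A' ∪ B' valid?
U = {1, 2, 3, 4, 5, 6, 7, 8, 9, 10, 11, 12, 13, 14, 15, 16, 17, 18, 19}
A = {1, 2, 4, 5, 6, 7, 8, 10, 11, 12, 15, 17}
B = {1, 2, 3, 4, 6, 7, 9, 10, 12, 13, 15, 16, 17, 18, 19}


LHS: A ∩ B = {1, 2, 4, 6, 7, 10, 12, 15, 17}
(A ∩ B)' = U \ (A ∩ B) = {3, 5, 8, 9, 11, 13, 14, 16, 18, 19}
A' = {3, 9, 13, 14, 16, 18, 19}, B' = {5, 8, 11, 14}
Claimed RHS: A' ∪ B' = {3, 5, 8, 9, 11, 13, 14, 16, 18, 19}
Identity is VALID: LHS = RHS = {3, 5, 8, 9, 11, 13, 14, 16, 18, 19} ✓

Identity is valid. (A ∩ B)' = A' ∪ B' = {3, 5, 8, 9, 11, 13, 14, 16, 18, 19}


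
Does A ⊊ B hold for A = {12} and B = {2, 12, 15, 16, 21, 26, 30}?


A ⊂ B requires: A ⊆ B AND A ≠ B.
A ⊆ B? Yes
A = B? No
A ⊂ B: Yes (A is a proper subset of B)

Yes, A ⊂ B


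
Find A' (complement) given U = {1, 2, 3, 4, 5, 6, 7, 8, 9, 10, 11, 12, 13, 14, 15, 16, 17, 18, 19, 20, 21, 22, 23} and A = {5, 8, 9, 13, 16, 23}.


Aᶜ = U \ A = elements in U but not in A
U = {1, 2, 3, 4, 5, 6, 7, 8, 9, 10, 11, 12, 13, 14, 15, 16, 17, 18, 19, 20, 21, 22, 23}
A = {5, 8, 9, 13, 16, 23}
Aᶜ = {1, 2, 3, 4, 6, 7, 10, 11, 12, 14, 15, 17, 18, 19, 20, 21, 22}

Aᶜ = {1, 2, 3, 4, 6, 7, 10, 11, 12, 14, 15, 17, 18, 19, 20, 21, 22}


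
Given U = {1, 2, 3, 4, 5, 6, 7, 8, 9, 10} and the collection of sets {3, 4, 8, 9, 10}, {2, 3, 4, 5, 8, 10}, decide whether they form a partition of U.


A partition requires: (1) non-empty parts, (2) pairwise disjoint, (3) union = U
Parts: {3, 4, 8, 9, 10}, {2, 3, 4, 5, 8, 10}
Union of parts: {2, 3, 4, 5, 8, 9, 10}
U = {1, 2, 3, 4, 5, 6, 7, 8, 9, 10}
All non-empty? True
Pairwise disjoint? False
Covers U? False

No, not a valid partition


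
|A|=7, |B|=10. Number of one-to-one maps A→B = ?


An injection sends each of |A| = 7 inputs to a distinct output in B.
# injections = |B|·(|B|-1)·…·(|B|-|A|+1) = 10! / (10 - 7)!
= 10 × 9 × 8 × 7 × 6 × 5 × 4
= 604800

Number of injections = 604800


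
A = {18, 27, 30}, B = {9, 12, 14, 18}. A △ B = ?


A △ B = (A \ B) ∪ (B \ A) = elements in exactly one of A or B
A \ B = {27, 30}
B \ A = {9, 12, 14}
A △ B = {9, 12, 14, 27, 30}

A △ B = {9, 12, 14, 27, 30}


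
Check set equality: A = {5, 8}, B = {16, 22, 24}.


Two sets are equal iff they have exactly the same elements.
A = {5, 8}
B = {16, 22, 24}
Differences: {5, 8, 16, 22, 24}
A ≠ B

No, A ≠ B


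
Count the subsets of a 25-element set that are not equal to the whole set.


Total subsets = 2^n = 2^25 = 33554432
Proper subsets exclude the set itself: 2^n - 1
= 33554432 - 1
= 33554431

Number of proper subsets = 33554431
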